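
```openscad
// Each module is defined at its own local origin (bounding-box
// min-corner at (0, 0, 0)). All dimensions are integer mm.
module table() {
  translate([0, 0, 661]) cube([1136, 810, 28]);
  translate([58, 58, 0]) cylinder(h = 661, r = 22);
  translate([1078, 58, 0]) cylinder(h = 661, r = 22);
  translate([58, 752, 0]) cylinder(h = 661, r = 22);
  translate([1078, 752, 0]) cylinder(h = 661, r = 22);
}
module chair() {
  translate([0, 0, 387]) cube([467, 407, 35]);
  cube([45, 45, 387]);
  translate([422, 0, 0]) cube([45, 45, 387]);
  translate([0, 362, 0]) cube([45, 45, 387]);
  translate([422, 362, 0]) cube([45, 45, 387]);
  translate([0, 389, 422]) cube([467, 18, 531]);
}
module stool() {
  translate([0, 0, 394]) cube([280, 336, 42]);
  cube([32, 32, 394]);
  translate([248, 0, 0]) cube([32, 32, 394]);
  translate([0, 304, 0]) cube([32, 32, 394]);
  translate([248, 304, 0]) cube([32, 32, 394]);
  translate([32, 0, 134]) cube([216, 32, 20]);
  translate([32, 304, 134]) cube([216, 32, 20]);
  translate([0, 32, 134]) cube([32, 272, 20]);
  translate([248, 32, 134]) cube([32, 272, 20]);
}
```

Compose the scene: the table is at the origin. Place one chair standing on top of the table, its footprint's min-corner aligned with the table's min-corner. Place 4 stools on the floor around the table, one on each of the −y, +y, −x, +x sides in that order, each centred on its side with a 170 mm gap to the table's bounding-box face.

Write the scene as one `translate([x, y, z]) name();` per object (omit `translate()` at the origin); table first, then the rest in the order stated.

table();
translate([0, 0, 689]) chair();
translate([428, -506, 0]) stool();
translate([428, 980, 0]) stool();
translate([-450, 237, 0]) stool();
translate([1306, 237, 0]) stool();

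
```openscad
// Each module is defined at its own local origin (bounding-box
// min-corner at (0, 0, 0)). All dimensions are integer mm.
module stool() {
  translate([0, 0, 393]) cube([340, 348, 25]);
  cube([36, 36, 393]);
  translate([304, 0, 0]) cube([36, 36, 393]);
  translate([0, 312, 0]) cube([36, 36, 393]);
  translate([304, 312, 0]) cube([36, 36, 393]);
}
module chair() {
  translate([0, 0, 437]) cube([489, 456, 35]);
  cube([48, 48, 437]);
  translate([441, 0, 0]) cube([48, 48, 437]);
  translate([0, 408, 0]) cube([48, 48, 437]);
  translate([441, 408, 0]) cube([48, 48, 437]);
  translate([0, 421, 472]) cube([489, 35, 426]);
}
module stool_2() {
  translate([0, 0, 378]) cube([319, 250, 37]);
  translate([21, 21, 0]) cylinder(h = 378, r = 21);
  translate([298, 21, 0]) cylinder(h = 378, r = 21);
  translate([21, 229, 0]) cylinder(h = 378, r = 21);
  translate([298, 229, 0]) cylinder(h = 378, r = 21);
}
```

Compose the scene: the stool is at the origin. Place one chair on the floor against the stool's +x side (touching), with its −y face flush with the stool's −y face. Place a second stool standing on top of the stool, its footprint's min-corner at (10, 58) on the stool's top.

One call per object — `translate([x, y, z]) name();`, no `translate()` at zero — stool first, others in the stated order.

stool();
translate([340, 0, 0]) chair();
translate([10, 58, 418]) stool_2();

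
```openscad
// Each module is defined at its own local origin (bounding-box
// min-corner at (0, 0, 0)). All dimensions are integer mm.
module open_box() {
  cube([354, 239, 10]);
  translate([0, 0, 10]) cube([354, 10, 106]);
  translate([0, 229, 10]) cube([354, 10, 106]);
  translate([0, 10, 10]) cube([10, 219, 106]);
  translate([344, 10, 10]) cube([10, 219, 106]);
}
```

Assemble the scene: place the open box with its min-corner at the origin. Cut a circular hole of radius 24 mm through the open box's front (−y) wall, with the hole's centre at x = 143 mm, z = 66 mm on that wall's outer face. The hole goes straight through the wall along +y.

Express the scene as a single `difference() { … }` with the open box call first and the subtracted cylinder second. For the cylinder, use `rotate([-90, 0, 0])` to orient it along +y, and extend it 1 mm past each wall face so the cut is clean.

difference() {
  open_box();
  translate([143, -1, 66]) rotate([-90, 0, 0]) cylinder(h = 12, r = 24);
}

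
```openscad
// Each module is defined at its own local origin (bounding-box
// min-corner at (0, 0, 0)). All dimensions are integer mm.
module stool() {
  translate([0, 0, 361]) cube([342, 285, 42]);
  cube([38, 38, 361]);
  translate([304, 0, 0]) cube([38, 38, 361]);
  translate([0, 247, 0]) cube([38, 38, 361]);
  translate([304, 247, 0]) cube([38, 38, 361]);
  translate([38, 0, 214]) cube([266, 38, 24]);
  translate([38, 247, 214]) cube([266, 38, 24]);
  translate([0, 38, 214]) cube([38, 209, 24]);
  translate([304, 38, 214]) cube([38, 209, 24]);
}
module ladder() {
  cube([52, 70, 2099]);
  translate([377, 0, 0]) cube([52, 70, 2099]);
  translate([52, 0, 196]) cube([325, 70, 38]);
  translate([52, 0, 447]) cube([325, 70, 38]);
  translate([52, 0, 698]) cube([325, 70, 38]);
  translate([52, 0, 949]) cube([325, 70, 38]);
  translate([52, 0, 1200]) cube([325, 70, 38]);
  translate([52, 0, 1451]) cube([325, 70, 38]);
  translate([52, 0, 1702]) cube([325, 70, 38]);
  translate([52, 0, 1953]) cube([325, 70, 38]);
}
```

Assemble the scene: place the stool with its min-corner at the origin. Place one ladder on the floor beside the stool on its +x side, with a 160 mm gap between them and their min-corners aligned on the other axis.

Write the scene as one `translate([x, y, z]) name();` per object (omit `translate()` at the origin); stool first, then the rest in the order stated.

stool();
translate([502, 0, 0]) ladder();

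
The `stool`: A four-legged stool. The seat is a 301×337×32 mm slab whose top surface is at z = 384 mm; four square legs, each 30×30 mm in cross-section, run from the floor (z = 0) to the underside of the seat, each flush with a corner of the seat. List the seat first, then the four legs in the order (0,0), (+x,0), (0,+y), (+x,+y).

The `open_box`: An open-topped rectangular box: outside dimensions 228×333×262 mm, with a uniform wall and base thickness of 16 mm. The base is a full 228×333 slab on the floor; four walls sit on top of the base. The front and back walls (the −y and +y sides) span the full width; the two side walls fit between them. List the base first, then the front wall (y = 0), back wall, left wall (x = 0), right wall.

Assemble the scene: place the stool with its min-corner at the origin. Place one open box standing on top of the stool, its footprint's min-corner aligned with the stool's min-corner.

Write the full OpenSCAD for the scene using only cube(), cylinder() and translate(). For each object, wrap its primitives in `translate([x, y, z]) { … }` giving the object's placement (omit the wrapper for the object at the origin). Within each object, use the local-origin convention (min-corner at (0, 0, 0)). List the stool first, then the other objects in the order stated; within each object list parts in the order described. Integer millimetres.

translate([0, 0, 352]) cube([301, 337, 32]);
cube([30, 30, 352]);
translate([271, 0, 0]) cube([30, 30, 352]);
translate([0, 307, 0]) cube([30, 30, 352]);
translate([271, 307, 0]) cube([30, 30, 352]);
translate([0, 0, 384]) {
  cube([228, 333, 16]);
  translate([0, 0, 16]) cube([228, 16, 246]);
  translate([0, 317, 16]) cube([228, 16, 246]);
  translate([0, 16, 16]) cube([16, 301, 246]);
  translate([212, 16, 16]) cube([16, 301, 246]);
}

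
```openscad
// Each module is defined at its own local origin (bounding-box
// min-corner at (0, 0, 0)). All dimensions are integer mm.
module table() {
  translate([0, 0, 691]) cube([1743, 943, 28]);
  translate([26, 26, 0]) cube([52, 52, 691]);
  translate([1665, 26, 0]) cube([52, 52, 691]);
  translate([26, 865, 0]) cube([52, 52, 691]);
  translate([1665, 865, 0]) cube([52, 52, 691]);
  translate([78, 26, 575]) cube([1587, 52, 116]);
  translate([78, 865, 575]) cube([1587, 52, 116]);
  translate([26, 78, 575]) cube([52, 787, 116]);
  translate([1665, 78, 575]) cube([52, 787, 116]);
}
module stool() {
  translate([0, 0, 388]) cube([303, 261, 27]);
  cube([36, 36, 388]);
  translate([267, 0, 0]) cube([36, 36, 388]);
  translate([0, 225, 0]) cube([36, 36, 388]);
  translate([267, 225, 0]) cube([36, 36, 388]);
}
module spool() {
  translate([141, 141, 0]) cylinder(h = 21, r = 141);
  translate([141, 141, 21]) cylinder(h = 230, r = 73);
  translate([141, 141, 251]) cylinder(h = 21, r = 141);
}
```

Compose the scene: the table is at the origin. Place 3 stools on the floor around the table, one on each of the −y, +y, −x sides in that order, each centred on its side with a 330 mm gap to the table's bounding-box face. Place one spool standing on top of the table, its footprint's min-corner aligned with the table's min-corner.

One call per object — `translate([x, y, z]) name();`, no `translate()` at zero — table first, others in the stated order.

table();
translate([720, -591, 0]) stool();
translate([720, 1273, 0]) stool();
translate([-633, 341, 0]) stool();
translate([0, 0, 719]) spool();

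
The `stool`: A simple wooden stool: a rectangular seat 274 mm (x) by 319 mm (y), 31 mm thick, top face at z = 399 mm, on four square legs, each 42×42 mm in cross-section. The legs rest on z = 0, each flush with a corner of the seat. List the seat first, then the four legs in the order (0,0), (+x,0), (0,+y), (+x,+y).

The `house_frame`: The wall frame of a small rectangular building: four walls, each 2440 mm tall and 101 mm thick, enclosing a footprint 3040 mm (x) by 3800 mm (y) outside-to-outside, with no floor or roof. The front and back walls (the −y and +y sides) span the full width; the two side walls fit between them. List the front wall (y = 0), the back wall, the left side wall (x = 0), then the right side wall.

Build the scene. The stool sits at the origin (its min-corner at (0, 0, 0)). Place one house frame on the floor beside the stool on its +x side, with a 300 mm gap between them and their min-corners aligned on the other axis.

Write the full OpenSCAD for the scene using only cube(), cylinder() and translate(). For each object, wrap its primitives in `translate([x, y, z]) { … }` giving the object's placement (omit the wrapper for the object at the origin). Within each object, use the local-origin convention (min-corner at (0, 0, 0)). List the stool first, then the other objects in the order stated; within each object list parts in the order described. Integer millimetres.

translate([0, 0, 368]) cube([274, 319, 31]);
cube([42, 42, 368]);
translate([232, 0, 0]) cube([42, 42, 368]);
translate([0, 277, 0]) cube([42, 42, 368]);
translate([232, 277, 0]) cube([42, 42, 368]);
translate([574, 0, 0]) {
  cube([3040, 101, 2440]);
  translate([0, 3699, 0]) cube([3040, 101, 2440]);
  translate([0, 101, 0]) cube([101, 3598, 2440]);
  translate([2939, 101, 0]) cube([101, 3598, 2440]);
}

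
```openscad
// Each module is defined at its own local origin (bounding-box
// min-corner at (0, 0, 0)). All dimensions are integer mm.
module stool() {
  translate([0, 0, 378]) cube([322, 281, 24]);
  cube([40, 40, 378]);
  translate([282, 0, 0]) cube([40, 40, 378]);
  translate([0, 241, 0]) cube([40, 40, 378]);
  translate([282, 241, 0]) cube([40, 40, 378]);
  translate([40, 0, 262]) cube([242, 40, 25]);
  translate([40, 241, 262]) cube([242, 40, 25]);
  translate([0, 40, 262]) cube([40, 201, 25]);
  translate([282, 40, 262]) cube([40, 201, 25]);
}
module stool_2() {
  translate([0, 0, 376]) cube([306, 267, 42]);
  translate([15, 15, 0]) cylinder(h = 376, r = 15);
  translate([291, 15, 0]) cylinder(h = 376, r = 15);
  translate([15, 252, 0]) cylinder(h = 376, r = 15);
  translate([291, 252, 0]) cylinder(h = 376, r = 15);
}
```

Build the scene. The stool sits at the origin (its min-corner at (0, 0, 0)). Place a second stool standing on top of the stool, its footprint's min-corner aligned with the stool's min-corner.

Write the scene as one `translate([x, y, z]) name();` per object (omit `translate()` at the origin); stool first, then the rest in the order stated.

stool();
translate([0, 0, 402]) stool_2();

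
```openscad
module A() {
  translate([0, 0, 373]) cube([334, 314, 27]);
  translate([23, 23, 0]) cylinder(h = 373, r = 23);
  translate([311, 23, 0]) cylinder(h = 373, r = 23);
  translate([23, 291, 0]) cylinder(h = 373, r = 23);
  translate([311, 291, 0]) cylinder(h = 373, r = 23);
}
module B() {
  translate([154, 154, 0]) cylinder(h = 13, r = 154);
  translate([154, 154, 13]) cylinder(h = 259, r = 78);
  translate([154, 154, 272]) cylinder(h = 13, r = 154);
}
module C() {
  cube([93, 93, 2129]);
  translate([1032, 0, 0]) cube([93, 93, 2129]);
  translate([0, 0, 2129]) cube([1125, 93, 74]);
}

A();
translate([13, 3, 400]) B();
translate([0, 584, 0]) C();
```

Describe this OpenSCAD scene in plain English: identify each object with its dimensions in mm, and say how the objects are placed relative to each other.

A is a four-legged stool. The seat is 334×314 mm, 27 mm thick, top at z = 400 mm. It stands on four round legs, each 46 mm in diameter, from z = 0 to the seat underside, each leg's axis is inset half a diameter from the nearest pair of seat edges (so the leg's bounding box is flush with the corner).

B is a spool: two coaxial disc flanges of radius 154 mm and thickness 13 mm, joined by a core cylinder of radius 78 mm and height 259 mm. The lower flange rests on z = 0 and the three cylinders share a vertical axis.

C is a rectangular door frame: two vertical jambs of 93×93 mm section, 2129 mm tall, with a clear opening 939 mm wide between their inner faces. A header 74 mm tall and 93 mm deep lies on top of the jambs and spans the full outside width.

The spool is on top of the stool, centred. The door frame is on the floor beside the stool on its +y side.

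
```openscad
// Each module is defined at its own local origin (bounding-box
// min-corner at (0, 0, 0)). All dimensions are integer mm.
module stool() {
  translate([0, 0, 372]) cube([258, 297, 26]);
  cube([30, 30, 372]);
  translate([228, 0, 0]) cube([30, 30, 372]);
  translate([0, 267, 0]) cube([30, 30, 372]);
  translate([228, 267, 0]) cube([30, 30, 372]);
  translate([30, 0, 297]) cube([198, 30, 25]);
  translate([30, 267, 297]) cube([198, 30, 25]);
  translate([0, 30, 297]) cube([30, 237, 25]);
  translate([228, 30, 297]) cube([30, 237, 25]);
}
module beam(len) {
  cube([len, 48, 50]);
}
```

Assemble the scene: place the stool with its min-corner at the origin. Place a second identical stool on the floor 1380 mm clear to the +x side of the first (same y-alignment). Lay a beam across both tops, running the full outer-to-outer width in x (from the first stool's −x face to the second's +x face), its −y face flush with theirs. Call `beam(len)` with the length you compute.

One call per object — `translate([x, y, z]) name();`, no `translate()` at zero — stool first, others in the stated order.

stool();
translate([1638, 0, 0]) stool();
translate([0, 0, 398]) beam(1896);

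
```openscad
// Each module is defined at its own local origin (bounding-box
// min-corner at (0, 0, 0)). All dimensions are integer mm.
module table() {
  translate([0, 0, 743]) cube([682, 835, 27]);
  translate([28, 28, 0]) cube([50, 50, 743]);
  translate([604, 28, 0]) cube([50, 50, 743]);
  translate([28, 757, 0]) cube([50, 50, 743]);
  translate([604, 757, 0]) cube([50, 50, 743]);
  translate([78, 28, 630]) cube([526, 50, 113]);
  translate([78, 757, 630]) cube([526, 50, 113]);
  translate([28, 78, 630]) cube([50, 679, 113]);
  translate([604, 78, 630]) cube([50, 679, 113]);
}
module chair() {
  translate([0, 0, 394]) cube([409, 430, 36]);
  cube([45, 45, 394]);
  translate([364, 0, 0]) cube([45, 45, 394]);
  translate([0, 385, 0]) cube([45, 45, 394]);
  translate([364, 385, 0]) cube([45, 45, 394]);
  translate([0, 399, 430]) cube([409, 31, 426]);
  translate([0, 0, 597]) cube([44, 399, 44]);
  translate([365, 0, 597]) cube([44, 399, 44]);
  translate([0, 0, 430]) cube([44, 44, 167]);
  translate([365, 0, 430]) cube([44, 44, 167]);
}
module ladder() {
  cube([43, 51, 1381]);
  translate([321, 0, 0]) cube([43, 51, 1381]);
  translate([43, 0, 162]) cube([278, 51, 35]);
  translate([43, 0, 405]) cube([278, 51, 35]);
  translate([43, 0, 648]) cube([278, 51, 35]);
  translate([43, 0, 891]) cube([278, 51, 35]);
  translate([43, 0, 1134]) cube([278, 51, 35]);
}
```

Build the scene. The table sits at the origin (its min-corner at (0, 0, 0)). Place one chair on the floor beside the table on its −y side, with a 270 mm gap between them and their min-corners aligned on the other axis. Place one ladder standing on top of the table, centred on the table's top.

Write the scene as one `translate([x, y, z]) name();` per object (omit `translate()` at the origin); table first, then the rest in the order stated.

table();
translate([0, -700, 0]) chair();
translate([159, 392, 770]) ladder();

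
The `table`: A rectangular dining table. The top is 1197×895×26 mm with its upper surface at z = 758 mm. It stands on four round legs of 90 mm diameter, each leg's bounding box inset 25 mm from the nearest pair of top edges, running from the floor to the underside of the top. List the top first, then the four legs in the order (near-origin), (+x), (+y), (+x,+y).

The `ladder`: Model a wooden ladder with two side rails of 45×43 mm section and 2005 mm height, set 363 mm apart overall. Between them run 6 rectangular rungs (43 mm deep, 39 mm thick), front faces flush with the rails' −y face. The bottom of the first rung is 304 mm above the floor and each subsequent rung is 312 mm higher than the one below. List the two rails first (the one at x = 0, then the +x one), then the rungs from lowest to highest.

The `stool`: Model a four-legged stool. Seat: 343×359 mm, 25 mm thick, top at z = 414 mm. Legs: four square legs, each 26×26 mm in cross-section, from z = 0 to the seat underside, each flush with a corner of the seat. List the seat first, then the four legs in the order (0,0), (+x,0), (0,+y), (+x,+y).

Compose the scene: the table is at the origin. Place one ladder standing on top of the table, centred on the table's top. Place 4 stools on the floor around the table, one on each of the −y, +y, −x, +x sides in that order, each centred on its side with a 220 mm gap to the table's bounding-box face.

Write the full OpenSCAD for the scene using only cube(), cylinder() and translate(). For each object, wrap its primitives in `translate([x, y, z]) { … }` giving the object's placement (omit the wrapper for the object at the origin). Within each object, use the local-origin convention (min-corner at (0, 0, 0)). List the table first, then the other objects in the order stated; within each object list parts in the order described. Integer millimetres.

translate([0, 0, 732]) cube([1197, 895, 26]);
translate([70, 70, 0]) cylinder(h = 732, r = 45);
translate([1127, 70, 0]) cylinder(h = 732, r = 45);
translate([70, 825, 0]) cylinder(h = 732, r = 45);
translate([1127, 825, 0]) cylinder(h = 732, r = 45);
translate([417, 426, 758]) {
  cube([45, 43, 2005]);
  translate([318, 0, 0]) cube([45, 43, 2005]);
  translate([45, 0, 304]) cube([273, 43, 39]);
  translate([45, 0, 616]) cube([273, 43, 39]);
  translate([45, 0, 928]) cube([273, 43, 39]);
  translate([45, 0, 1240]) cube([273, 43, 39]);
  translate([45, 0, 1552]) cube([273, 43, 39]);
  translate([45, 0, 1864]) cube([273, 43, 39]);
}
translate([427, -579, 0]) {
  translate([0, 0, 389]) cube([343, 359, 25]);
  cube([26, 26, 389]);
  translate([317, 0, 0]) cube([26, 26, 389]);
  translate([0, 333, 0]) cube([26, 26, 389]);
  translate([317, 333, 0]) cube([26, 26, 389]);
}
translate([427, 1115, 0]) {
  translate([0, 0, 389]) cube([343, 359, 25]);
  cube([26, 26, 389]);
  translate([317, 0, 0]) cube([26, 26, 389]);
  translate([0, 333, 0]) cube([26, 26, 389]);
  translate([317, 333, 0]) cube([26, 26, 389]);
}
translate([-563, 268, 0]) {
  translate([0, 0, 389]) cube([343, 359, 25]);
  cube([26, 26, 389]);
  translate([317, 0, 0]) cube([26, 26, 389]);
  translate([0, 333, 0]) cube([26, 26, 389]);
  translate([317, 333, 0]) cube([26, 26, 389]);
}
translate([1417, 268, 0]) {
  translate([0, 0, 389]) cube([343, 359, 25]);
  cube([26, 26, 389]);
  translate([317, 0, 0]) cube([26, 26, 389]);
  translate([0, 333, 0]) cube([26, 26, 389]);
  translate([317, 333, 0]) cube([26, 26, 389]);
}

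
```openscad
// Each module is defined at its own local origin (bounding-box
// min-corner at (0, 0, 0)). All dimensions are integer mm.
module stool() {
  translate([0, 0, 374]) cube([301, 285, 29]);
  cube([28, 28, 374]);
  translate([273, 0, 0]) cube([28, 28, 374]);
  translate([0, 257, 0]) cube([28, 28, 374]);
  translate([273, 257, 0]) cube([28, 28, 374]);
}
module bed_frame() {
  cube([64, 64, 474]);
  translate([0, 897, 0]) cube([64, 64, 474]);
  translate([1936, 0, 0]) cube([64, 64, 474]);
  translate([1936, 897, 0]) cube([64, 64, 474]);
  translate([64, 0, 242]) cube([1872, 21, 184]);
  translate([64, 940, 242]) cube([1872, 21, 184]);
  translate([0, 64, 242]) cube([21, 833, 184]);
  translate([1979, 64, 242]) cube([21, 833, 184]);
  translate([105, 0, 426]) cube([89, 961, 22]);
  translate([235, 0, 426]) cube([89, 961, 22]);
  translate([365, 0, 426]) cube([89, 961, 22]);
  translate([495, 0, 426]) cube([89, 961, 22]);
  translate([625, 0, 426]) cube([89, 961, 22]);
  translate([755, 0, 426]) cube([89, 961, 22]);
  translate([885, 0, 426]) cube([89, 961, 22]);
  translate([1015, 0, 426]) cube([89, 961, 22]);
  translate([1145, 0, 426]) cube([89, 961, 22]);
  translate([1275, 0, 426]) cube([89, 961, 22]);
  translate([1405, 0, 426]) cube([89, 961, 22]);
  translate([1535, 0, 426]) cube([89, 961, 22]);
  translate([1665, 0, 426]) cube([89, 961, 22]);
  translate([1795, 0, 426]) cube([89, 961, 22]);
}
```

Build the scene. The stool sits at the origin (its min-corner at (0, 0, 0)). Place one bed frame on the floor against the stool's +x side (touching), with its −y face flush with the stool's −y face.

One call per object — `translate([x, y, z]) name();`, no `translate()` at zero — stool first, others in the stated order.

stool();
translate([301, 0, 0]) bed_frame();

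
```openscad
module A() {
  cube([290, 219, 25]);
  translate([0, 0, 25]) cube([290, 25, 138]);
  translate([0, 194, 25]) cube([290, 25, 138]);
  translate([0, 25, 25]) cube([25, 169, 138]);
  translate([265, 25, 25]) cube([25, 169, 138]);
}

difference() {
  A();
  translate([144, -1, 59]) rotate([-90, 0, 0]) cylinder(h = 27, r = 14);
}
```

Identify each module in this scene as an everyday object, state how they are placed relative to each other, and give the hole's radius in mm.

A is an open box. The open box has a circular hole through its front wall. The hole's radius is 14 mm.

The subtracted cylinder has r = 14 mm.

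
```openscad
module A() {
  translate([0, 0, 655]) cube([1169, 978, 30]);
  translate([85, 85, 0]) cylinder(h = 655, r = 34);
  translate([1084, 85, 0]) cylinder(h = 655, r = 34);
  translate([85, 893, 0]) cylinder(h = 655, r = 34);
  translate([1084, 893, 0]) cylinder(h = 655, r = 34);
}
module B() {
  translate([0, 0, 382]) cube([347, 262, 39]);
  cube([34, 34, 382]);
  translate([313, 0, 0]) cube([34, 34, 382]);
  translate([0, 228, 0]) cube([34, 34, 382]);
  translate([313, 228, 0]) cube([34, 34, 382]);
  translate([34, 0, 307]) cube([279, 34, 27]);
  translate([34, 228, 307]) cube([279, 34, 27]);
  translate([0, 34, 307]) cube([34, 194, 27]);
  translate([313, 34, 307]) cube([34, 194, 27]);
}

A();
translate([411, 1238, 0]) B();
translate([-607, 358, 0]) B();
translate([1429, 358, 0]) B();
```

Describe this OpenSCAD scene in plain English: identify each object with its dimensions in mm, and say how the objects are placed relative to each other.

A is a table with a 1169×978 mm rectangular top, 30 mm thick, top surface at z = 685 mm, supported by four round legs of 68 mm diameter, each leg's bounding box inset 51 mm from the nearest pair of top edges, running from the floor.

B is a four-legged stool. The seat is a 347×262×39 mm slab whose top surface is at z = 421 mm; four square legs, each 34×34 mm in cross-section, run from the floor (z = 0) to the underside of the seat, each flush with a corner of the seat. Four stretchers, 34 mm wide and 27 mm tall, connect adjacent legs with their undersides at z = 307 mm, each running between the inner faces of the legs it joins and aligned with the legs' outer faces on the other axis.

Three stools sit around the table at the +y, −x, +x sides.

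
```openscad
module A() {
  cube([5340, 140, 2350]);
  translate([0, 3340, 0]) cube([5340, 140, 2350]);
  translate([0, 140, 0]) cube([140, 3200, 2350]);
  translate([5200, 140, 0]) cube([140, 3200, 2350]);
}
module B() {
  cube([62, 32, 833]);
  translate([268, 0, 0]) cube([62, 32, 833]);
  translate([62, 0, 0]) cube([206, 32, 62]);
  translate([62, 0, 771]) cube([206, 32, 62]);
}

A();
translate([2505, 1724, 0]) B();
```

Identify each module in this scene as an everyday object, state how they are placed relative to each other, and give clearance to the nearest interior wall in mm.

Clearances: x = 2365, y = 1584; minimum 1584 mm.

A is a house frame. B is a picture frame. The picture frame sits inside the house frame, centred. The clearance to the nearest interior wall is 1584 mm.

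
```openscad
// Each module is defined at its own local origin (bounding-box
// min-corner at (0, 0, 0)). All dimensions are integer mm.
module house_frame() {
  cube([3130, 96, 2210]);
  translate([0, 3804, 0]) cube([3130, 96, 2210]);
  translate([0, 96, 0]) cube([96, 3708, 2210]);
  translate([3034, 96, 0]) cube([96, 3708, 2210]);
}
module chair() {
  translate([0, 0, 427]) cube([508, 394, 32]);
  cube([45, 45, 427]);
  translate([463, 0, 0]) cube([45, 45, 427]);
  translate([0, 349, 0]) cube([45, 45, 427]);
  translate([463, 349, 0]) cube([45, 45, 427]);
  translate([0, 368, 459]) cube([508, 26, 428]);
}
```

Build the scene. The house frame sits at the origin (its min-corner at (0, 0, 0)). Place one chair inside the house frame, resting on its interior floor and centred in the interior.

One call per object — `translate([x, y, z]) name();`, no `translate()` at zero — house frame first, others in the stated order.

house_frame();
translate([1311, 1753, 0]) chair();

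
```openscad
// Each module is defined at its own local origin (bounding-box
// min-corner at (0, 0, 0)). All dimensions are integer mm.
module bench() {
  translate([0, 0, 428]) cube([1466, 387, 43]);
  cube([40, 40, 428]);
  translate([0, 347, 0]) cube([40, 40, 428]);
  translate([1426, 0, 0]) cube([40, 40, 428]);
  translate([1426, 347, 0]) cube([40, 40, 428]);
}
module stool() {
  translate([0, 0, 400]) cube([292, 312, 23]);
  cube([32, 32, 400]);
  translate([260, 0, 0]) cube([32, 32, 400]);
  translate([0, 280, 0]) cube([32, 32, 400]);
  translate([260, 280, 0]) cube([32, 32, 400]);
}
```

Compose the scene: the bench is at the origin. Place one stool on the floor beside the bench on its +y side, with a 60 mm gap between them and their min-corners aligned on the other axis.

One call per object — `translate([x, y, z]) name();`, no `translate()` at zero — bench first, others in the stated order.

bench();
translate([0, 447, 0]) stool();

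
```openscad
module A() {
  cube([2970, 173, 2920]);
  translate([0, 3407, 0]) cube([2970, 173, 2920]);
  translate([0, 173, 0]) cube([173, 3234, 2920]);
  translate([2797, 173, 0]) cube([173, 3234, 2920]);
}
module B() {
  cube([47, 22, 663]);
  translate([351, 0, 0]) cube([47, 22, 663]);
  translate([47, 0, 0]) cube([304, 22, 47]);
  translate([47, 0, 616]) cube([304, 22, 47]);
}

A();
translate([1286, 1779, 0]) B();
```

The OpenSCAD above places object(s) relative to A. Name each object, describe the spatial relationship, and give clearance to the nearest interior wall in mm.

Clearances: x = 1113, y = 1606; minimum 1113 mm.

A is a house frame. B is a picture frame. The picture frame sits inside the house frame, centred. The clearance to the nearest interior wall is 1113 mm.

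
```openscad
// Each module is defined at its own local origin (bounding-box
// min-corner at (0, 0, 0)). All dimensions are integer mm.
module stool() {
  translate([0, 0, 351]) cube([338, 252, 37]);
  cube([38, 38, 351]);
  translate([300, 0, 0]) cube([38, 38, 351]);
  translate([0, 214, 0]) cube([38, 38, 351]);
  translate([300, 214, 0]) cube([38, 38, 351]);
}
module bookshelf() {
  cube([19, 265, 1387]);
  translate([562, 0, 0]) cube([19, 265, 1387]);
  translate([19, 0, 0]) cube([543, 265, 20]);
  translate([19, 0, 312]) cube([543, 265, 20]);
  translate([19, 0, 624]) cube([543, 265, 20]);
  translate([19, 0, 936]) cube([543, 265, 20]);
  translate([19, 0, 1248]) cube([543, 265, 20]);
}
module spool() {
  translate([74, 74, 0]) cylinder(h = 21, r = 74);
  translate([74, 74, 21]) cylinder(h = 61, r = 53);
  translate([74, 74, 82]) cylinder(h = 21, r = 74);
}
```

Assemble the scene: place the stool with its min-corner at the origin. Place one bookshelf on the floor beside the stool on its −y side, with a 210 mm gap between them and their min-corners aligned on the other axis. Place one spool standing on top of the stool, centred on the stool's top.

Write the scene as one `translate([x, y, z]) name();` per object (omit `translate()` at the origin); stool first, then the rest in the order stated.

stool();
translate([0, -475, 0]) bookshelf();
translate([95, 52, 388]) spool();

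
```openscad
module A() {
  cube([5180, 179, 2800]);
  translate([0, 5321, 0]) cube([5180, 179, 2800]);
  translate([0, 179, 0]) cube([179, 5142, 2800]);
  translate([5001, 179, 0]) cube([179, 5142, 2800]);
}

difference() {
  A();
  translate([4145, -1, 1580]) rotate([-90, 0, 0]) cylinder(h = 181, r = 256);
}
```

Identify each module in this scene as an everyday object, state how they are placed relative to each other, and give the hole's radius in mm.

A is a house frame. The house frame has a circular hole through its front wall. The hole's radius is 256 mm.

The subtracted cylinder has r = 256 mm.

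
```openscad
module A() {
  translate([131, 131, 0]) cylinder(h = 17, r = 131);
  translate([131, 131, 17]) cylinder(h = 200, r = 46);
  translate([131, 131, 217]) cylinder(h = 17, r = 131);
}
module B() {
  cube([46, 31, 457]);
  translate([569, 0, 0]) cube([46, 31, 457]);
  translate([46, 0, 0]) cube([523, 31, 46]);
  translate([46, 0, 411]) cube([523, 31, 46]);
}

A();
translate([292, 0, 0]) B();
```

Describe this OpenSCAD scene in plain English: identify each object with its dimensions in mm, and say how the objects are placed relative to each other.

A is a spool: two coaxial disc flanges of radius 131 mm and thickness 17 mm, joined by a core cylinder of radius 46 mm and height 200 mm. The lower flange rests on z = 0 and the three cylinders share a vertical axis.

B is a rectangular picture frame lying in the x–z plane (depth along y). The opening is 523 mm wide (x) by 365 mm tall (z), surrounded by a border 46 mm wide on all four sides. The frame is 31 mm deep and is made of two full-height vertical stiles with two horizontal rails fitted between them.

The picture frame is on the floor beside the spool on its +x side.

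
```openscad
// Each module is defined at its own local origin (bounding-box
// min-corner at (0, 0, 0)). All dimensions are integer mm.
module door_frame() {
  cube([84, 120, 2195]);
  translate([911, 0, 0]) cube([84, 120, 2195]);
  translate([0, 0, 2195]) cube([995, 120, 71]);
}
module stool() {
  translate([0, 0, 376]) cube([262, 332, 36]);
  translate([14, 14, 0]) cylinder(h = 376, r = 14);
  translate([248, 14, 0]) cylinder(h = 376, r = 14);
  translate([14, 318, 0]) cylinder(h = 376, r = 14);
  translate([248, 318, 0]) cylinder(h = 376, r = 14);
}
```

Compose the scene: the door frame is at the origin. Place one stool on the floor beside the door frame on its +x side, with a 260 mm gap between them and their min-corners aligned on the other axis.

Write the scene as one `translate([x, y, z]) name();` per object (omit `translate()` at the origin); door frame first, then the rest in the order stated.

door_frame();
translate([1255, 0, 0]) stool();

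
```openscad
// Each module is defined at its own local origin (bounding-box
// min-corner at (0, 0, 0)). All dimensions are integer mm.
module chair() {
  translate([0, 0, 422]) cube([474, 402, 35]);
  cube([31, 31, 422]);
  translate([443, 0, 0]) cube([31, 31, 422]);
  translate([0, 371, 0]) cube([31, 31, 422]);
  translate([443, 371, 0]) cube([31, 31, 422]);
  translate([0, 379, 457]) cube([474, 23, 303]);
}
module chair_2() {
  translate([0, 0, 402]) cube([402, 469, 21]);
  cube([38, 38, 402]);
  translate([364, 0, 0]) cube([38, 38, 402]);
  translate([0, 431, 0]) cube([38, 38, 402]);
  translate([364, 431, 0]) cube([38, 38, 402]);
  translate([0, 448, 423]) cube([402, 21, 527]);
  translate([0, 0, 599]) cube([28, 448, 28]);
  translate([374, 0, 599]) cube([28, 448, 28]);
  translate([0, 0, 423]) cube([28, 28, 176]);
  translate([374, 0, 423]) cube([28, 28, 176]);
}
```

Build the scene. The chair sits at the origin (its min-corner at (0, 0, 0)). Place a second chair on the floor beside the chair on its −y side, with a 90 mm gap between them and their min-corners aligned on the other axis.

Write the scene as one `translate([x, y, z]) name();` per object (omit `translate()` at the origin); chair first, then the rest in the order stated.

chair();
translate([0, -559, 0]) chair_2();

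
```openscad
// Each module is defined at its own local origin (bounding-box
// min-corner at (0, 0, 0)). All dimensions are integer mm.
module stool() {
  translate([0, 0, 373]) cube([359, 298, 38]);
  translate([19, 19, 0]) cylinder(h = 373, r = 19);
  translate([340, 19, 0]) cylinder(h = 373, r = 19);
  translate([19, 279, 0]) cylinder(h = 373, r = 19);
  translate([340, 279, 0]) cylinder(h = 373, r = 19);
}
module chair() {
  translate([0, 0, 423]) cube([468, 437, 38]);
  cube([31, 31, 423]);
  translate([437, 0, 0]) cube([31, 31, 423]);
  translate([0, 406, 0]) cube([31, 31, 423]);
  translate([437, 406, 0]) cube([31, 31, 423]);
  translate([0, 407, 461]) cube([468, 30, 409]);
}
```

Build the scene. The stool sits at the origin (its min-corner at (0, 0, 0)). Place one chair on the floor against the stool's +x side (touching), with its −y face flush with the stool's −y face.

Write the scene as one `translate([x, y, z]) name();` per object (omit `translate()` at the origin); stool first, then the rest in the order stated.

stool();
translate([359, 0, 0]) chair();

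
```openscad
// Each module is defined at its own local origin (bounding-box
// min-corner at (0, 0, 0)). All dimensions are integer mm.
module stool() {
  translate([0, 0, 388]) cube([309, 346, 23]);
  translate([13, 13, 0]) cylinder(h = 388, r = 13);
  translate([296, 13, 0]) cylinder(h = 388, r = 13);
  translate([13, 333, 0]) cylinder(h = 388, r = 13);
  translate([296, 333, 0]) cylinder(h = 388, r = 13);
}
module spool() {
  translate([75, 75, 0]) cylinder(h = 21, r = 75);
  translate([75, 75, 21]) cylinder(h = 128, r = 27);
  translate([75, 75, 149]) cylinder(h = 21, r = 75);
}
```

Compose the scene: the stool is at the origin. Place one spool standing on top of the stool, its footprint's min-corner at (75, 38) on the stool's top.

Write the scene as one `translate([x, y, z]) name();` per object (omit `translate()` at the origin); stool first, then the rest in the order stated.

stool();
translate([75, 38, 411]) spool();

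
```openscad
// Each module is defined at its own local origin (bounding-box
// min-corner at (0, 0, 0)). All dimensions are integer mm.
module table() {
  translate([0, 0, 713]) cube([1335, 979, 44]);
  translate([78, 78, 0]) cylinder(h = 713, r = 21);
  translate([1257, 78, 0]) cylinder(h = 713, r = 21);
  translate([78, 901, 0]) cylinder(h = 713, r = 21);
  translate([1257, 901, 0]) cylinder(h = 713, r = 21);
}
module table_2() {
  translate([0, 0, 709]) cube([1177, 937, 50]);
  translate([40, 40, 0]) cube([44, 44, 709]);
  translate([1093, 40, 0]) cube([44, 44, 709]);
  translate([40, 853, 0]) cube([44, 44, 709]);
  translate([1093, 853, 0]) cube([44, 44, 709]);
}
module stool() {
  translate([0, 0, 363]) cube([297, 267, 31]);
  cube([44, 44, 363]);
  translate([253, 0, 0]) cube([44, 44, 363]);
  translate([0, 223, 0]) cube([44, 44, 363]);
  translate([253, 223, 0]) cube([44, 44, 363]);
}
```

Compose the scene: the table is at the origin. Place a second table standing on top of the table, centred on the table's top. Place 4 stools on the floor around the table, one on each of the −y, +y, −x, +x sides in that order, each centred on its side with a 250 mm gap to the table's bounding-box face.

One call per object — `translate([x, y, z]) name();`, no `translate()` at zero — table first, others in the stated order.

table();
translate([79, 21, 757]) table_2();
translate([519, -517, 0]) stool();
translate([519, 1229, 0]) stool();
translate([-547, 356, 0]) stool();
translate([1585, 356, 0]) stool();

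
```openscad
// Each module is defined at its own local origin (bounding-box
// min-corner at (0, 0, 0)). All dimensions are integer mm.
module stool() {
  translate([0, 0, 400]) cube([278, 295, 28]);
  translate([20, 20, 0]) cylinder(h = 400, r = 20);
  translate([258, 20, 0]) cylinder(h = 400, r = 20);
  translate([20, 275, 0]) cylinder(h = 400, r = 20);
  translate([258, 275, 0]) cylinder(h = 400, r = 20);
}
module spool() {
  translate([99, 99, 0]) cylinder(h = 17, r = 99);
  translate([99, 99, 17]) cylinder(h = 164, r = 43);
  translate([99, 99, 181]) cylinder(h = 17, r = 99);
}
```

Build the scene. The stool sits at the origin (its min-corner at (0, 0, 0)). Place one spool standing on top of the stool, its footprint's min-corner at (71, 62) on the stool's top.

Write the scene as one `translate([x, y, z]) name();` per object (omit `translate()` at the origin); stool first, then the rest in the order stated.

stool();
translate([71, 62, 428]) spool();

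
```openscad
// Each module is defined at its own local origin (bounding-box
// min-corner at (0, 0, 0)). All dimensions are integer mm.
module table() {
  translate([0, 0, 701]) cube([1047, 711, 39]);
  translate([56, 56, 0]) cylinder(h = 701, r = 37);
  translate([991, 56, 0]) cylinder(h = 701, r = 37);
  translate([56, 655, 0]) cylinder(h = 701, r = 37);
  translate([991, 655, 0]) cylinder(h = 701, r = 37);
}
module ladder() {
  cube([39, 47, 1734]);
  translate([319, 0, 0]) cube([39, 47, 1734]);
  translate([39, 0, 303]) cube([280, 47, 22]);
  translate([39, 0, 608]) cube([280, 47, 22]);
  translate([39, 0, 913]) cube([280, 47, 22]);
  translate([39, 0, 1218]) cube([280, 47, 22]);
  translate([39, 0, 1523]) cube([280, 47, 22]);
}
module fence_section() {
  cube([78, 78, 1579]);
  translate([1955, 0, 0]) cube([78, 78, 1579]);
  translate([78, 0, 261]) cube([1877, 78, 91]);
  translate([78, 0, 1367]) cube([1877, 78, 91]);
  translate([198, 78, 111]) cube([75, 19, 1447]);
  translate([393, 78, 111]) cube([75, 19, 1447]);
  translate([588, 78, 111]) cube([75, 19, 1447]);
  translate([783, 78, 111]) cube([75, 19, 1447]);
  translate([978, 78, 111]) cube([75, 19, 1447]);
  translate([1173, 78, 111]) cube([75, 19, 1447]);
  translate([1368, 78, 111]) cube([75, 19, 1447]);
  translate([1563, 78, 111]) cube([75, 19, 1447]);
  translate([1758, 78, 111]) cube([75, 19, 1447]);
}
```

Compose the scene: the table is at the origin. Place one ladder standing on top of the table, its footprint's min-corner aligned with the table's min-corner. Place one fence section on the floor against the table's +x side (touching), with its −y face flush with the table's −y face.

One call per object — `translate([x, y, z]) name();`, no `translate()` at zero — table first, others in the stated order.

table();
translate([0, 0, 740]) ladder();
translate([1047, 0, 0]) fence_section();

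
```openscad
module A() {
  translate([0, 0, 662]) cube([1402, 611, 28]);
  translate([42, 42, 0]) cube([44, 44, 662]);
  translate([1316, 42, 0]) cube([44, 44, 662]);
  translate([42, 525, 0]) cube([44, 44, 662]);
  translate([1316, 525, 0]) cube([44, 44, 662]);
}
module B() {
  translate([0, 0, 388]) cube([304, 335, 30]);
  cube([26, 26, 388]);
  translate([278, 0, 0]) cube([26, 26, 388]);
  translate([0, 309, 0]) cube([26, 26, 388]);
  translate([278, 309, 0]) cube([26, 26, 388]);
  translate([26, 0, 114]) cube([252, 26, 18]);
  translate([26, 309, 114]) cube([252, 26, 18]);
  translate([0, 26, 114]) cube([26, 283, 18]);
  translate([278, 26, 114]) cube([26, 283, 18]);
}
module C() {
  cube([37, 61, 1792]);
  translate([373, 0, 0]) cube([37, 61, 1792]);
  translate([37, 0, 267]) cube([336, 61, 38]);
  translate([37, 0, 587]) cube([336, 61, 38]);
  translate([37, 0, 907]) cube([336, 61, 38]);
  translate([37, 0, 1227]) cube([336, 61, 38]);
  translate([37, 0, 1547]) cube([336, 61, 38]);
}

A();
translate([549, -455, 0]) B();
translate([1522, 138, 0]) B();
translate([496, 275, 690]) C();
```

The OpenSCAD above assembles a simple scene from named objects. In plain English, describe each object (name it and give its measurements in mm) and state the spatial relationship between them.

A is a rectangular dining table. The top is 1402×611×28 mm with its upper surface at z = 690 mm. It stands on four 44×44 mm square legs, each inset 42 mm from the nearest pair of top edges, running from the floor to the underside of the top.

B is a four-legged stool. The seat is a 304×335×30 mm slab whose top surface is at z = 418 mm; four square legs, each 26×26 mm in cross-section, run from the floor (z = 0) to the underside of the seat, each flush with a corner of the seat. Four stretchers, 26 mm wide and 18 mm tall, connect adjacent legs with their undersides at z = 114 mm, each running between the inner faces of the legs it joins and aligned with the legs' outer faces on the other axis.

C is a wooden ladder with two side rails of 37×61 mm section and 1792 mm height, set 410 mm apart overall. Between them run 5 rectangular rungs (61 mm deep, 38 mm thick), front faces flush with the rails' −y face. The bottom of the first rung is 267 mm above the floor and each subsequent rung is 320 mm higher than the one below.

Two stools sit around the table at the −y, +x sides. The ladder is on top of the table, centred.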